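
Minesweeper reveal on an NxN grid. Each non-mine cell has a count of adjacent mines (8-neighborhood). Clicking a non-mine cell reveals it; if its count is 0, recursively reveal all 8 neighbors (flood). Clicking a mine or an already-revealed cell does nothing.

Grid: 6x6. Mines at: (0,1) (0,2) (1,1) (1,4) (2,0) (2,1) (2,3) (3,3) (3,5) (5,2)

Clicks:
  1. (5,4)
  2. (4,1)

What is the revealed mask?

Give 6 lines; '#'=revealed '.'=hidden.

Click 1 (5,4) count=0: revealed 6 new [(4,3) (4,4) (4,5) (5,3) (5,4) (5,5)] -> total=6
Click 2 (4,1) count=1: revealed 1 new [(4,1)] -> total=7

Answer: ......
......
......
......
.#.###
...###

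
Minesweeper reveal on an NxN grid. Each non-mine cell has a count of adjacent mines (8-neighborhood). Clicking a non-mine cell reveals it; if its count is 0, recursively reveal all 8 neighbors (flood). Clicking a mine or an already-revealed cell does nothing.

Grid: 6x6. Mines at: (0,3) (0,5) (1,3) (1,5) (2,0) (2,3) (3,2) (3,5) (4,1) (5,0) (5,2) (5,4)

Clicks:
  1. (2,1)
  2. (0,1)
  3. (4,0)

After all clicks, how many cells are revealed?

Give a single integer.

Click 1 (2,1) count=2: revealed 1 new [(2,1)] -> total=1
Click 2 (0,1) count=0: revealed 6 new [(0,0) (0,1) (0,2) (1,0) (1,1) (1,2)] -> total=7
Click 3 (4,0) count=2: revealed 1 new [(4,0)] -> total=8

Answer: 8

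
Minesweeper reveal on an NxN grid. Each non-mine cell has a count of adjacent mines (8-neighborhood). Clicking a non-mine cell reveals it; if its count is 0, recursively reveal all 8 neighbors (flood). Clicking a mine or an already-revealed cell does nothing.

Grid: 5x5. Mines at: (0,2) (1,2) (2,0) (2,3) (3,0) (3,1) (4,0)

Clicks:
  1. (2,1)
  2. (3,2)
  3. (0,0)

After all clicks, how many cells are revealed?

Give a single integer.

Click 1 (2,1) count=4: revealed 1 new [(2,1)] -> total=1
Click 2 (3,2) count=2: revealed 1 new [(3,2)] -> total=2
Click 3 (0,0) count=0: revealed 4 new [(0,0) (0,1) (1,0) (1,1)] -> total=6

Answer: 6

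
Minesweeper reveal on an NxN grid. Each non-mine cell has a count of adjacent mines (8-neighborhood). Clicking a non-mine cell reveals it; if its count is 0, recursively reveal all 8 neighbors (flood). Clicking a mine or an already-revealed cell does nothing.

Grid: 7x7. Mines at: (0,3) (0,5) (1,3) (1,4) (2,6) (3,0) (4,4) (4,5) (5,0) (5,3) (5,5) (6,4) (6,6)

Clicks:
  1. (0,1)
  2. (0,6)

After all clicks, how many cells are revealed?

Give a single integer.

Click 1 (0,1) count=0: revealed 9 new [(0,0) (0,1) (0,2) (1,0) (1,1) (1,2) (2,0) (2,1) (2,2)] -> total=9
Click 2 (0,6) count=1: revealed 1 new [(0,6)] -> total=10

Answer: 10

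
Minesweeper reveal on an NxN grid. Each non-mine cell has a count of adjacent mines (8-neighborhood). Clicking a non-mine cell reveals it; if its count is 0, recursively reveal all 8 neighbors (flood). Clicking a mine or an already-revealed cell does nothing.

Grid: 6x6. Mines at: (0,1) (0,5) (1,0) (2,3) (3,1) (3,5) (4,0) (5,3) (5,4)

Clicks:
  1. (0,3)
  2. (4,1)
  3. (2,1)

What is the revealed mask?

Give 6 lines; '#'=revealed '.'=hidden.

Answer: ..###.
..###.
.#....
......
.#....
......

Derivation:
Click 1 (0,3) count=0: revealed 6 new [(0,2) (0,3) (0,4) (1,2) (1,3) (1,4)] -> total=6
Click 2 (4,1) count=2: revealed 1 new [(4,1)] -> total=7
Click 3 (2,1) count=2: revealed 1 new [(2,1)] -> total=8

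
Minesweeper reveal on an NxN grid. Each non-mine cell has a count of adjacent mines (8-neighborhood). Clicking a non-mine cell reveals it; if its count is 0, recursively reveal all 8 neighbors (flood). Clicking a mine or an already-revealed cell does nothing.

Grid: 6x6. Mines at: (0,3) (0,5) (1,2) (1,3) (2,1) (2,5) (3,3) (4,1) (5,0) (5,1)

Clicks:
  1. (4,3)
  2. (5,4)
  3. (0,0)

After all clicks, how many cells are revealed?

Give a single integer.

Answer: 14

Derivation:
Click 1 (4,3) count=1: revealed 1 new [(4,3)] -> total=1
Click 2 (5,4) count=0: revealed 9 new [(3,4) (3,5) (4,2) (4,4) (4,5) (5,2) (5,3) (5,4) (5,5)] -> total=10
Click 3 (0,0) count=0: revealed 4 new [(0,0) (0,1) (1,0) (1,1)] -> total=14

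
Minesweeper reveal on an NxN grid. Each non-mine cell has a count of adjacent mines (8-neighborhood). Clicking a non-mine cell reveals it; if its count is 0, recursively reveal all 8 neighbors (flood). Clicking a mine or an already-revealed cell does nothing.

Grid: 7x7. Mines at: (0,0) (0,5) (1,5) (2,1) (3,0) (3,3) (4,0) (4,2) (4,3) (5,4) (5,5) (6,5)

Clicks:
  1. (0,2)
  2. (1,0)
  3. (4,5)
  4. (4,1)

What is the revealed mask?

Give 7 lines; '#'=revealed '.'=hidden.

Answer: .####..
#####..
..###..
.......
.#...#.
.......
.......

Derivation:
Click 1 (0,2) count=0: revealed 11 new [(0,1) (0,2) (0,3) (0,4) (1,1) (1,2) (1,3) (1,4) (2,2) (2,3) (2,4)] -> total=11
Click 2 (1,0) count=2: revealed 1 new [(1,0)] -> total=12
Click 3 (4,5) count=2: revealed 1 new [(4,5)] -> total=13
Click 4 (4,1) count=3: revealed 1 new [(4,1)] -> total=14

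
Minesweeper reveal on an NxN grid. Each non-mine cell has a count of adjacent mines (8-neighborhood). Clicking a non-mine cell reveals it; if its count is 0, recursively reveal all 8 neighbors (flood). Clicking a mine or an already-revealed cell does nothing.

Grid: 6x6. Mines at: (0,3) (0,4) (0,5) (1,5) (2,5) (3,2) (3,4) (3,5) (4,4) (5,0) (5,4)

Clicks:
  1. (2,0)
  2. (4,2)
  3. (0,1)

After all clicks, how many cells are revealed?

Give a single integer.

Answer: 14

Derivation:
Click 1 (2,0) count=0: revealed 13 new [(0,0) (0,1) (0,2) (1,0) (1,1) (1,2) (2,0) (2,1) (2,2) (3,0) (3,1) (4,0) (4,1)] -> total=13
Click 2 (4,2) count=1: revealed 1 new [(4,2)] -> total=14
Click 3 (0,1) count=0: revealed 0 new [(none)] -> total=14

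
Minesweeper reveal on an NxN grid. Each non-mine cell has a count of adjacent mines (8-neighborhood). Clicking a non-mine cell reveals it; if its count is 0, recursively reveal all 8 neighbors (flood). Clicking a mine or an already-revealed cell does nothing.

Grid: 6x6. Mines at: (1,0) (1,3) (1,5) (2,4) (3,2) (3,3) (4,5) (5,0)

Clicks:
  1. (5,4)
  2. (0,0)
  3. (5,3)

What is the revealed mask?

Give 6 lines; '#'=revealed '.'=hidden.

Answer: #.....
......
......
......
.####.
.####.

Derivation:
Click 1 (5,4) count=1: revealed 1 new [(5,4)] -> total=1
Click 2 (0,0) count=1: revealed 1 new [(0,0)] -> total=2
Click 3 (5,3) count=0: revealed 7 new [(4,1) (4,2) (4,3) (4,4) (5,1) (5,2) (5,3)] -> total=9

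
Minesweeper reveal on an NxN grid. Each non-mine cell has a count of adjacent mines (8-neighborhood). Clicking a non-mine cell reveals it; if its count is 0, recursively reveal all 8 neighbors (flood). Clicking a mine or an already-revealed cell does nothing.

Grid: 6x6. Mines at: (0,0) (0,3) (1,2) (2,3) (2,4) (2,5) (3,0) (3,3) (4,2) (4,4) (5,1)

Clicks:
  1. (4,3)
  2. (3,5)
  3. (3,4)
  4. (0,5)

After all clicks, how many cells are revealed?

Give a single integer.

Answer: 7

Derivation:
Click 1 (4,3) count=3: revealed 1 new [(4,3)] -> total=1
Click 2 (3,5) count=3: revealed 1 new [(3,5)] -> total=2
Click 3 (3,4) count=5: revealed 1 new [(3,4)] -> total=3
Click 4 (0,5) count=0: revealed 4 new [(0,4) (0,5) (1,4) (1,5)] -> total=7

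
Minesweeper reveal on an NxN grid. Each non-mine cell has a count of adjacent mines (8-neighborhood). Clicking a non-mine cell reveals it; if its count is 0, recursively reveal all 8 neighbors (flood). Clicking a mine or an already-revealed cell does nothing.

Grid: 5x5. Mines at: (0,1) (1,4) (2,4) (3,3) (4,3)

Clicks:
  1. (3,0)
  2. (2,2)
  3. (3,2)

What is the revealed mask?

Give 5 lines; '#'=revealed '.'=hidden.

Answer: .....
###..
###..
###..
###..

Derivation:
Click 1 (3,0) count=0: revealed 12 new [(1,0) (1,1) (1,2) (2,0) (2,1) (2,2) (3,0) (3,1) (3,2) (4,0) (4,1) (4,2)] -> total=12
Click 2 (2,2) count=1: revealed 0 new [(none)] -> total=12
Click 3 (3,2) count=2: revealed 0 new [(none)] -> total=12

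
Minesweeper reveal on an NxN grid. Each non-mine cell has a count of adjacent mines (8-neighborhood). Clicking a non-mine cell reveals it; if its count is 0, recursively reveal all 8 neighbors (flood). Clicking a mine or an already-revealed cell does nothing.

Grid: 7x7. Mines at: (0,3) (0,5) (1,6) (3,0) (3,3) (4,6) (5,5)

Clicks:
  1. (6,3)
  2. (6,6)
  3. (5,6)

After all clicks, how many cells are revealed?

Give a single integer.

Click 1 (6,3) count=0: revealed 15 new [(4,0) (4,1) (4,2) (4,3) (4,4) (5,0) (5,1) (5,2) (5,3) (5,4) (6,0) (6,1) (6,2) (6,3) (6,4)] -> total=15
Click 2 (6,6) count=1: revealed 1 new [(6,6)] -> total=16
Click 3 (5,6) count=2: revealed 1 new [(5,6)] -> total=17

Answer: 17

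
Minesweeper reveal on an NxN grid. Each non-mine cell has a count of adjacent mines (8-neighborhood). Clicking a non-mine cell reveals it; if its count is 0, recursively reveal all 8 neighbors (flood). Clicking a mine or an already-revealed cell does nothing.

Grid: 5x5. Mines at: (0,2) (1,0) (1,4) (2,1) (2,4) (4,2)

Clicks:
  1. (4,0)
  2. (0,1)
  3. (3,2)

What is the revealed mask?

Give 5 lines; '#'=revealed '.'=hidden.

Answer: .#...
.....
.....
###..
##...

Derivation:
Click 1 (4,0) count=0: revealed 4 new [(3,0) (3,1) (4,0) (4,1)] -> total=4
Click 2 (0,1) count=2: revealed 1 new [(0,1)] -> total=5
Click 3 (3,2) count=2: revealed 1 new [(3,2)] -> total=6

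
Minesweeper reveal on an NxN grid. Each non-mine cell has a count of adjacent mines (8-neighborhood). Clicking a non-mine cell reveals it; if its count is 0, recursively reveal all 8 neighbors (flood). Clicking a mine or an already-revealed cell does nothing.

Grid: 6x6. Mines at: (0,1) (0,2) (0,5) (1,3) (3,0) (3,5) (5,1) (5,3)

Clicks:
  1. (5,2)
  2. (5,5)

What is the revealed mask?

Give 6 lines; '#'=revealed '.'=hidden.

Click 1 (5,2) count=2: revealed 1 new [(5,2)] -> total=1
Click 2 (5,5) count=0: revealed 4 new [(4,4) (4,5) (5,4) (5,5)] -> total=5

Answer: ......
......
......
......
....##
..#.##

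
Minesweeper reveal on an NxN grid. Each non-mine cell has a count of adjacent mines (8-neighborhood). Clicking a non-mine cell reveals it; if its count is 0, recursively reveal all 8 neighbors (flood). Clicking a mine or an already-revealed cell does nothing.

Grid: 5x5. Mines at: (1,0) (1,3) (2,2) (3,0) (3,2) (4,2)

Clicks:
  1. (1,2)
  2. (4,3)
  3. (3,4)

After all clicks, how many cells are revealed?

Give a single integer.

Click 1 (1,2) count=2: revealed 1 new [(1,2)] -> total=1
Click 2 (4,3) count=2: revealed 1 new [(4,3)] -> total=2
Click 3 (3,4) count=0: revealed 5 new [(2,3) (2,4) (3,3) (3,4) (4,4)] -> total=7

Answer: 7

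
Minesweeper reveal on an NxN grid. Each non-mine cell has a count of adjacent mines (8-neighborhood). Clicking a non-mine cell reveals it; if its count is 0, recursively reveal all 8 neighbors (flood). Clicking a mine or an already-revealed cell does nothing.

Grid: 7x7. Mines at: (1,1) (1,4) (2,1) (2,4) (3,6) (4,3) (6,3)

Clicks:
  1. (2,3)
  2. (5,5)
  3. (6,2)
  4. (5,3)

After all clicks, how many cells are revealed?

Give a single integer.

Click 1 (2,3) count=2: revealed 1 new [(2,3)] -> total=1
Click 2 (5,5) count=0: revealed 9 new [(4,4) (4,5) (4,6) (5,4) (5,5) (5,6) (6,4) (6,5) (6,6)] -> total=10
Click 3 (6,2) count=1: revealed 1 new [(6,2)] -> total=11
Click 4 (5,3) count=2: revealed 1 new [(5,3)] -> total=12

Answer: 12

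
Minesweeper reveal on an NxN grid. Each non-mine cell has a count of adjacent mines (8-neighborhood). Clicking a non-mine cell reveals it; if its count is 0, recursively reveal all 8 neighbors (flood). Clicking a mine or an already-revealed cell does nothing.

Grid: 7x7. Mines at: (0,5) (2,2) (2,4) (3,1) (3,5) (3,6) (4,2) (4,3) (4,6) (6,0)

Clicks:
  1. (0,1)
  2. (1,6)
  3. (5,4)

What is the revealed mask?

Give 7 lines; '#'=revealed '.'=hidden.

Click 1 (0,1) count=0: revealed 12 new [(0,0) (0,1) (0,2) (0,3) (0,4) (1,0) (1,1) (1,2) (1,3) (1,4) (2,0) (2,1)] -> total=12
Click 2 (1,6) count=1: revealed 1 new [(1,6)] -> total=13
Click 3 (5,4) count=1: revealed 1 new [(5,4)] -> total=14

Answer: #####..
#####.#
##.....
.......
.......
....#..
.......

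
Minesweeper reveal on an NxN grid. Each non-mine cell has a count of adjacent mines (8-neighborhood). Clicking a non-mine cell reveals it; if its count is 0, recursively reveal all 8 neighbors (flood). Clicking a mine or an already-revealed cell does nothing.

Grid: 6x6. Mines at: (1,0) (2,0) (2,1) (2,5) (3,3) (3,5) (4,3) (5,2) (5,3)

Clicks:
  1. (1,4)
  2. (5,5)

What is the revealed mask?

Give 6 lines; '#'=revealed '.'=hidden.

Answer: ......
....#.
......
......
....##
....##

Derivation:
Click 1 (1,4) count=1: revealed 1 new [(1,4)] -> total=1
Click 2 (5,5) count=0: revealed 4 new [(4,4) (4,5) (5,4) (5,5)] -> total=5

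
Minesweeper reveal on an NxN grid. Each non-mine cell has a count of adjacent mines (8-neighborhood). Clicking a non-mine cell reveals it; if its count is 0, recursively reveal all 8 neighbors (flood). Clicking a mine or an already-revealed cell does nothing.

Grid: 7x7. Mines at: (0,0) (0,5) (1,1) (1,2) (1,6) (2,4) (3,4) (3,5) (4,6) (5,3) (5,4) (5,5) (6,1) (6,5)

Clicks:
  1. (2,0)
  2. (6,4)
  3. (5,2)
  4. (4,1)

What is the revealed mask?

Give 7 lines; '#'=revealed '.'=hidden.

Answer: .......
.......
####...
####...
####...
###....
....#..

Derivation:
Click 1 (2,0) count=1: revealed 1 new [(2,0)] -> total=1
Click 2 (6,4) count=4: revealed 1 new [(6,4)] -> total=2
Click 3 (5,2) count=2: revealed 1 new [(5,2)] -> total=3
Click 4 (4,1) count=0: revealed 13 new [(2,1) (2,2) (2,3) (3,0) (3,1) (3,2) (3,3) (4,0) (4,1) (4,2) (4,3) (5,0) (5,1)] -> total=16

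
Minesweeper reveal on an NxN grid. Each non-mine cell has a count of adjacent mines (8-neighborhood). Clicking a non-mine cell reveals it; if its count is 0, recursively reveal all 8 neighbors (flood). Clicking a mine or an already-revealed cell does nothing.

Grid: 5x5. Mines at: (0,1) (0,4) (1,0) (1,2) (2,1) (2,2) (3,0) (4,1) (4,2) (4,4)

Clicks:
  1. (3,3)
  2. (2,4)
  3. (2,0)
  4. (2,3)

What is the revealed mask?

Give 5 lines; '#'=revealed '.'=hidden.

Answer: .....
...##
#..##
...##
.....

Derivation:
Click 1 (3,3) count=3: revealed 1 new [(3,3)] -> total=1
Click 2 (2,4) count=0: revealed 5 new [(1,3) (1,4) (2,3) (2,4) (3,4)] -> total=6
Click 3 (2,0) count=3: revealed 1 new [(2,0)] -> total=7
Click 4 (2,3) count=2: revealed 0 new [(none)] -> total=7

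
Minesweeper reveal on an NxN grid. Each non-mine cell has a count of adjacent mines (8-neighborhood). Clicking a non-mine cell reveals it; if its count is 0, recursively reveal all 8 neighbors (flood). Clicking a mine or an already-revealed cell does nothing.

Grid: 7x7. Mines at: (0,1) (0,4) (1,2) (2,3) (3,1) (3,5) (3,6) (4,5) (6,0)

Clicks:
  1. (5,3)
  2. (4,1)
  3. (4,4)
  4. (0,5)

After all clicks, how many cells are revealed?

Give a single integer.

Answer: 20

Derivation:
Click 1 (5,3) count=0: revealed 19 new [(3,2) (3,3) (3,4) (4,1) (4,2) (4,3) (4,4) (5,1) (5,2) (5,3) (5,4) (5,5) (5,6) (6,1) (6,2) (6,3) (6,4) (6,5) (6,6)] -> total=19
Click 2 (4,1) count=1: revealed 0 new [(none)] -> total=19
Click 3 (4,4) count=2: revealed 0 new [(none)] -> total=19
Click 4 (0,5) count=1: revealed 1 new [(0,5)] -> total=20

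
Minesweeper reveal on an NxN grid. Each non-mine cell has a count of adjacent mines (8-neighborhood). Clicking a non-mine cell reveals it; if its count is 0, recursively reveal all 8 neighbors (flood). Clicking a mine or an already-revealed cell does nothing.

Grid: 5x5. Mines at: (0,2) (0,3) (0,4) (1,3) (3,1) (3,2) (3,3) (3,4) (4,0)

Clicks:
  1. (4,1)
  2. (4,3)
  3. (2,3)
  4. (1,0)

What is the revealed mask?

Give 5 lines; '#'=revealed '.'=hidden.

Click 1 (4,1) count=3: revealed 1 new [(4,1)] -> total=1
Click 2 (4,3) count=3: revealed 1 new [(4,3)] -> total=2
Click 3 (2,3) count=4: revealed 1 new [(2,3)] -> total=3
Click 4 (1,0) count=0: revealed 6 new [(0,0) (0,1) (1,0) (1,1) (2,0) (2,1)] -> total=9

Answer: ##...
##...
##.#.
.....
.#.#.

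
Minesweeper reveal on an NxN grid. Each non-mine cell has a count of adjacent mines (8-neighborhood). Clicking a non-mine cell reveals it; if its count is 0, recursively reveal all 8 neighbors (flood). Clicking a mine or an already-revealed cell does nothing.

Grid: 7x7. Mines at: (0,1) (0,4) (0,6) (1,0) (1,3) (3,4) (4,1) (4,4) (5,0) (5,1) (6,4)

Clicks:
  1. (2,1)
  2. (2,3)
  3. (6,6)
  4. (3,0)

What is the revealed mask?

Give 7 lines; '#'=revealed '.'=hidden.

Answer: .......
.....##
.#.#.##
#....##
.....##
.....##
.....##

Derivation:
Click 1 (2,1) count=1: revealed 1 new [(2,1)] -> total=1
Click 2 (2,3) count=2: revealed 1 new [(2,3)] -> total=2
Click 3 (6,6) count=0: revealed 12 new [(1,5) (1,6) (2,5) (2,6) (3,5) (3,6) (4,5) (4,6) (5,5) (5,6) (6,5) (6,6)] -> total=14
Click 4 (3,0) count=1: revealed 1 new [(3,0)] -> total=15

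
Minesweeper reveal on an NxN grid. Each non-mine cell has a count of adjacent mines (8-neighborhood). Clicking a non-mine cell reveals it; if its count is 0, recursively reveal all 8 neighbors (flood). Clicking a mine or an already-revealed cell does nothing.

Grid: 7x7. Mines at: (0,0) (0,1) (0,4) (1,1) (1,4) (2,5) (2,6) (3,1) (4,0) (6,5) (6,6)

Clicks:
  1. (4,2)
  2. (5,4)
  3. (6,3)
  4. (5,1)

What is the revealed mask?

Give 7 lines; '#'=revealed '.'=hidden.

Answer: .......
.......
..###..
..#####
.######
#######
#####..

Derivation:
Click 1 (4,2) count=1: revealed 1 new [(4,2)] -> total=1
Click 2 (5,4) count=1: revealed 1 new [(5,4)] -> total=2
Click 3 (6,3) count=0: revealed 24 new [(2,2) (2,3) (2,4) (3,2) (3,3) (3,4) (3,5) (3,6) (4,1) (4,3) (4,4) (4,5) (4,6) (5,0) (5,1) (5,2) (5,3) (5,5) (5,6) (6,0) (6,1) (6,2) (6,3) (6,4)] -> total=26
Click 4 (5,1) count=1: revealed 0 new [(none)] -> total=26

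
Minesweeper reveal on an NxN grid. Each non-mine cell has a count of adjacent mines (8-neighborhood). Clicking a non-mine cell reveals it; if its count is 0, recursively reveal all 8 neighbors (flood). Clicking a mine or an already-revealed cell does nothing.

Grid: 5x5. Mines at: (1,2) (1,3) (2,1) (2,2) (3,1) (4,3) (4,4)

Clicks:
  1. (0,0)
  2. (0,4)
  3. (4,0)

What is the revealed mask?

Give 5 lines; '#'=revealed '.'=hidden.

Answer: ##..#
##...
.....
.....
#....

Derivation:
Click 1 (0,0) count=0: revealed 4 new [(0,0) (0,1) (1,0) (1,1)] -> total=4
Click 2 (0,4) count=1: revealed 1 new [(0,4)] -> total=5
Click 3 (4,0) count=1: revealed 1 new [(4,0)] -> total=6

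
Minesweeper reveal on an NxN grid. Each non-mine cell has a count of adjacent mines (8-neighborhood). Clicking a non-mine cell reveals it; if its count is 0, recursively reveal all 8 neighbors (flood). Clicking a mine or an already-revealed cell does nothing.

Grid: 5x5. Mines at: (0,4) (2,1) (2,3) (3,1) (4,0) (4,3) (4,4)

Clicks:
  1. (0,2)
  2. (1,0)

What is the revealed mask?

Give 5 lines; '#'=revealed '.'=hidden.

Answer: ####.
####.
.....
.....
.....

Derivation:
Click 1 (0,2) count=0: revealed 8 new [(0,0) (0,1) (0,2) (0,3) (1,0) (1,1) (1,2) (1,3)] -> total=8
Click 2 (1,0) count=1: revealed 0 new [(none)] -> total=8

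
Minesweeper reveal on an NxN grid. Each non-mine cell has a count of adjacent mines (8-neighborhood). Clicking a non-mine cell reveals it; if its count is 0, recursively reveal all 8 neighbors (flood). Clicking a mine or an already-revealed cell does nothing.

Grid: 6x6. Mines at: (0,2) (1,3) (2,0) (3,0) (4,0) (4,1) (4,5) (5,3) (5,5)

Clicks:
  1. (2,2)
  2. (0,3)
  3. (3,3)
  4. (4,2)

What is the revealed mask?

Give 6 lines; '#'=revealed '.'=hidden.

Click 1 (2,2) count=1: revealed 1 new [(2,2)] -> total=1
Click 2 (0,3) count=2: revealed 1 new [(0,3)] -> total=2
Click 3 (3,3) count=0: revealed 8 new [(2,3) (2,4) (3,2) (3,3) (3,4) (4,2) (4,3) (4,4)] -> total=10
Click 4 (4,2) count=2: revealed 0 new [(none)] -> total=10

Answer: ...#..
......
..###.
..###.
..###.
......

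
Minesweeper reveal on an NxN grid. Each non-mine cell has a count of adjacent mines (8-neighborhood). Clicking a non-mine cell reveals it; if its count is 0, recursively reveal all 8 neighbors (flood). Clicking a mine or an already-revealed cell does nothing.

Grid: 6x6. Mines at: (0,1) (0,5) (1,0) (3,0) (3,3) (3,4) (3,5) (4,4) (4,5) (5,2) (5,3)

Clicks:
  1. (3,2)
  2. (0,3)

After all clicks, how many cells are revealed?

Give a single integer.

Answer: 10

Derivation:
Click 1 (3,2) count=1: revealed 1 new [(3,2)] -> total=1
Click 2 (0,3) count=0: revealed 9 new [(0,2) (0,3) (0,4) (1,2) (1,3) (1,4) (2,2) (2,3) (2,4)] -> total=10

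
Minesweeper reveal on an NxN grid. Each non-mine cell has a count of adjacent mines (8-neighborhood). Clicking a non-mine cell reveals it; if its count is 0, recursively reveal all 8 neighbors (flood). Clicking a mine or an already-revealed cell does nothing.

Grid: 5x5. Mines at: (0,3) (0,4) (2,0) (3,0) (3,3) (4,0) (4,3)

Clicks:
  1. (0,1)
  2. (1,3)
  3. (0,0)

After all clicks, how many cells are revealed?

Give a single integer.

Click 1 (0,1) count=0: revealed 6 new [(0,0) (0,1) (0,2) (1,0) (1,1) (1,2)] -> total=6
Click 2 (1,3) count=2: revealed 1 new [(1,3)] -> total=7
Click 3 (0,0) count=0: revealed 0 new [(none)] -> total=7

Answer: 7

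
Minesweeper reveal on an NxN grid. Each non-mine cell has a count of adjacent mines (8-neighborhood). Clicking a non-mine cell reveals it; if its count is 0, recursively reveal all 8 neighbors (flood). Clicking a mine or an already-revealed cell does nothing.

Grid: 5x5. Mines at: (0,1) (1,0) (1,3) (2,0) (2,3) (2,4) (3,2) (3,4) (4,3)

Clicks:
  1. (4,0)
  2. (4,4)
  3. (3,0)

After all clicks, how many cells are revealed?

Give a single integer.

Answer: 5

Derivation:
Click 1 (4,0) count=0: revealed 4 new [(3,0) (3,1) (4,0) (4,1)] -> total=4
Click 2 (4,4) count=2: revealed 1 new [(4,4)] -> total=5
Click 3 (3,0) count=1: revealed 0 new [(none)] -> total=5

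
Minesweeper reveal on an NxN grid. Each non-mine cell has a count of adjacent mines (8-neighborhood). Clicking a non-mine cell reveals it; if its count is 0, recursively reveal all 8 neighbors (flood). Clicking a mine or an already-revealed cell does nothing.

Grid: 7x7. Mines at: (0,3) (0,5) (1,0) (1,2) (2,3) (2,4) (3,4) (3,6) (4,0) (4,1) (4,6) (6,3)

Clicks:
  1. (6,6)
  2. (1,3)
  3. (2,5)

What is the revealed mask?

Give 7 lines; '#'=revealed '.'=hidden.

Click 1 (6,6) count=0: revealed 6 new [(5,4) (5,5) (5,6) (6,4) (6,5) (6,6)] -> total=6
Click 2 (1,3) count=4: revealed 1 new [(1,3)] -> total=7
Click 3 (2,5) count=3: revealed 1 new [(2,5)] -> total=8

Answer: .......
...#...
.....#.
.......
.......
....###
....###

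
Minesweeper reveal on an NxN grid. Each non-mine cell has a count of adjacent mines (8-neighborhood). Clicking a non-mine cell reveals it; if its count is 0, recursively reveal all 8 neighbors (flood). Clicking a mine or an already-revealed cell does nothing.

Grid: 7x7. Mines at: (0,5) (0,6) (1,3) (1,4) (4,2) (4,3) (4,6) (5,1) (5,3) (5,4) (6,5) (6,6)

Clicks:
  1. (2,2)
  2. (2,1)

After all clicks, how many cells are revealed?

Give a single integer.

Answer: 14

Derivation:
Click 1 (2,2) count=1: revealed 1 new [(2,2)] -> total=1
Click 2 (2,1) count=0: revealed 13 new [(0,0) (0,1) (0,2) (1,0) (1,1) (1,2) (2,0) (2,1) (3,0) (3,1) (3,2) (4,0) (4,1)] -> total=14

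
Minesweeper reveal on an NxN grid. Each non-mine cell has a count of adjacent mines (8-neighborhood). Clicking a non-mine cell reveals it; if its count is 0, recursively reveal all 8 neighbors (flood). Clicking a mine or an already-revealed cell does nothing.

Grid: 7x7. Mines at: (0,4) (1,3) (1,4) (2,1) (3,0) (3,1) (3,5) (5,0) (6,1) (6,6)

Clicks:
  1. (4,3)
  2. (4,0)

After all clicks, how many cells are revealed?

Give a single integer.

Answer: 19

Derivation:
Click 1 (4,3) count=0: revealed 18 new [(2,2) (2,3) (2,4) (3,2) (3,3) (3,4) (4,2) (4,3) (4,4) (4,5) (5,2) (5,3) (5,4) (5,5) (6,2) (6,3) (6,4) (6,5)] -> total=18
Click 2 (4,0) count=3: revealed 1 new [(4,0)] -> total=19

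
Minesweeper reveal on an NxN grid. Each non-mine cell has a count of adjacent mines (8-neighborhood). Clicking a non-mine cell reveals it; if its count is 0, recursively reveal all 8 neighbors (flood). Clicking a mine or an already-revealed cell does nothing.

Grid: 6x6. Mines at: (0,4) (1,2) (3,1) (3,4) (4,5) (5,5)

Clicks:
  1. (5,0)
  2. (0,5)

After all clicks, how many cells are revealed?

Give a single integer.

Answer: 11

Derivation:
Click 1 (5,0) count=0: revealed 10 new [(4,0) (4,1) (4,2) (4,3) (4,4) (5,0) (5,1) (5,2) (5,3) (5,4)] -> total=10
Click 2 (0,5) count=1: revealed 1 new [(0,5)] -> total=11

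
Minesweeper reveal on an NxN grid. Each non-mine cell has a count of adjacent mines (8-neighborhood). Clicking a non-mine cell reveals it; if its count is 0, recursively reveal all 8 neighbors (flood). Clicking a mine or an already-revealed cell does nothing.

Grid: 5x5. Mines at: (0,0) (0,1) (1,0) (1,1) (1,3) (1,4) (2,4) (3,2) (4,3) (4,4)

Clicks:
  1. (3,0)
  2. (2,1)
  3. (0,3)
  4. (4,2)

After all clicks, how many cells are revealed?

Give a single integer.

Click 1 (3,0) count=0: revealed 6 new [(2,0) (2,1) (3,0) (3,1) (4,0) (4,1)] -> total=6
Click 2 (2,1) count=3: revealed 0 new [(none)] -> total=6
Click 3 (0,3) count=2: revealed 1 new [(0,3)] -> total=7
Click 4 (4,2) count=2: revealed 1 new [(4,2)] -> total=8

Answer: 8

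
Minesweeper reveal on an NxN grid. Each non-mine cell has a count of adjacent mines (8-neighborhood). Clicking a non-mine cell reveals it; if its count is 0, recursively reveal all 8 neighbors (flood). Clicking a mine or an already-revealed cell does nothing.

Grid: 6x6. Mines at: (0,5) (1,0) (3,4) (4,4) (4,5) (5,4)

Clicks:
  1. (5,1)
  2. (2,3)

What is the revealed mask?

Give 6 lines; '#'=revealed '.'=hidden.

Click 1 (5,1) count=0: revealed 25 new [(0,1) (0,2) (0,3) (0,4) (1,1) (1,2) (1,3) (1,4) (2,0) (2,1) (2,2) (2,3) (2,4) (3,0) (3,1) (3,2) (3,3) (4,0) (4,1) (4,2) (4,3) (5,0) (5,1) (5,2) (5,3)] -> total=25
Click 2 (2,3) count=1: revealed 0 new [(none)] -> total=25

Answer: .####.
.####.
#####.
####..
####..
####..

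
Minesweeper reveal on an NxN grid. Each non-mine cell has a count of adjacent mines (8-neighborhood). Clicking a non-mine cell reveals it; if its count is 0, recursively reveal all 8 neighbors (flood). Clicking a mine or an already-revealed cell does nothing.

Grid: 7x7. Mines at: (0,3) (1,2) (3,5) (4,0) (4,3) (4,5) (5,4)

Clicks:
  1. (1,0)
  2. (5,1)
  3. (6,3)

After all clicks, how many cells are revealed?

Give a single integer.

Answer: 10

Derivation:
Click 1 (1,0) count=0: revealed 8 new [(0,0) (0,1) (1,0) (1,1) (2,0) (2,1) (3,0) (3,1)] -> total=8
Click 2 (5,1) count=1: revealed 1 new [(5,1)] -> total=9
Click 3 (6,3) count=1: revealed 1 new [(6,3)] -> total=10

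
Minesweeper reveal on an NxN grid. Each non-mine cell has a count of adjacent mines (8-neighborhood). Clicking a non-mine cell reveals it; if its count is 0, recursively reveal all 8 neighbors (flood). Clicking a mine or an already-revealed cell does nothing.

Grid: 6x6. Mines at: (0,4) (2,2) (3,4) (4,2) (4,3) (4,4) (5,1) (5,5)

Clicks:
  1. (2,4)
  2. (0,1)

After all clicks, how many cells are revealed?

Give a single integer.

Click 1 (2,4) count=1: revealed 1 new [(2,4)] -> total=1
Click 2 (0,1) count=0: revealed 14 new [(0,0) (0,1) (0,2) (0,3) (1,0) (1,1) (1,2) (1,3) (2,0) (2,1) (3,0) (3,1) (4,0) (4,1)] -> total=15

Answer: 15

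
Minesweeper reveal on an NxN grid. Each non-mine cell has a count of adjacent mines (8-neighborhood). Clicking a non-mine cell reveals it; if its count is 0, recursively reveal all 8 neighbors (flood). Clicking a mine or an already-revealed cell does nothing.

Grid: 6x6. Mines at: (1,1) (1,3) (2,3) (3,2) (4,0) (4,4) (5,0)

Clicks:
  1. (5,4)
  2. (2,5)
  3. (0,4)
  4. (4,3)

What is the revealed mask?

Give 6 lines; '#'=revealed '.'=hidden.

Click 1 (5,4) count=1: revealed 1 new [(5,4)] -> total=1
Click 2 (2,5) count=0: revealed 8 new [(0,4) (0,5) (1,4) (1,5) (2,4) (2,5) (3,4) (3,5)] -> total=9
Click 3 (0,4) count=1: revealed 0 new [(none)] -> total=9
Click 4 (4,3) count=2: revealed 1 new [(4,3)] -> total=10

Answer: ....##
....##
....##
....##
...#..
....#.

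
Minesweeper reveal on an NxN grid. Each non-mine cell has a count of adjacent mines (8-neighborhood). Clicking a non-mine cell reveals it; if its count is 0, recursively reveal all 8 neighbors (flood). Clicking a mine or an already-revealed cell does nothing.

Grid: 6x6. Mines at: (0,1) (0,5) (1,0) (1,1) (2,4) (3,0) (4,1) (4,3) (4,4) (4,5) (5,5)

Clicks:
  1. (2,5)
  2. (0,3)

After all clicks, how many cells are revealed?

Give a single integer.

Answer: 7

Derivation:
Click 1 (2,5) count=1: revealed 1 new [(2,5)] -> total=1
Click 2 (0,3) count=0: revealed 6 new [(0,2) (0,3) (0,4) (1,2) (1,3) (1,4)] -> total=7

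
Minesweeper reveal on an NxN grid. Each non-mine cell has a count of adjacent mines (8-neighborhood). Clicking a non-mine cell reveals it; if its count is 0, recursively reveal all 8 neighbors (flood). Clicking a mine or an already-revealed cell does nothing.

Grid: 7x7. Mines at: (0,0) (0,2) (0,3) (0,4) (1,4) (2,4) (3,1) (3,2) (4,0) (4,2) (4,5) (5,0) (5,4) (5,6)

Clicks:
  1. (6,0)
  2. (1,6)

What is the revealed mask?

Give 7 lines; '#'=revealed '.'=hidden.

Answer: .....##
.....##
.....##
.....##
.......
.......
#......

Derivation:
Click 1 (6,0) count=1: revealed 1 new [(6,0)] -> total=1
Click 2 (1,6) count=0: revealed 8 new [(0,5) (0,6) (1,5) (1,6) (2,5) (2,6) (3,5) (3,6)] -> total=9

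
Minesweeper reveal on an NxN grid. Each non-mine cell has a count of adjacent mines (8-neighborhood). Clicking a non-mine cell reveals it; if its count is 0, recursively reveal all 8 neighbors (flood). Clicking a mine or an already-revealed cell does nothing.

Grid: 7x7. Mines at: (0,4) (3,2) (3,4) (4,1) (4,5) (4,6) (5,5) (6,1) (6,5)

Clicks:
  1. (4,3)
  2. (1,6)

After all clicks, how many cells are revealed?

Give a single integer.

Click 1 (4,3) count=2: revealed 1 new [(4,3)] -> total=1
Click 2 (1,6) count=0: revealed 8 new [(0,5) (0,6) (1,5) (1,6) (2,5) (2,6) (3,5) (3,6)] -> total=9

Answer: 9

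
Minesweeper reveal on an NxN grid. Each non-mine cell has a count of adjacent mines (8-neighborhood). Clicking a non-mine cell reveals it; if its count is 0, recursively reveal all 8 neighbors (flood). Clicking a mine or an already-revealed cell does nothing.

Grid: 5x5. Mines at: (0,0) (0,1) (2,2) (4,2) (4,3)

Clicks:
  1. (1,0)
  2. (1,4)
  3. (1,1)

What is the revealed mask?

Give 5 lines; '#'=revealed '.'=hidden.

Click 1 (1,0) count=2: revealed 1 new [(1,0)] -> total=1
Click 2 (1,4) count=0: revealed 10 new [(0,2) (0,3) (0,4) (1,2) (1,3) (1,4) (2,3) (2,4) (3,3) (3,4)] -> total=11
Click 3 (1,1) count=3: revealed 1 new [(1,1)] -> total=12

Answer: ..###
#####
...##
...##
.....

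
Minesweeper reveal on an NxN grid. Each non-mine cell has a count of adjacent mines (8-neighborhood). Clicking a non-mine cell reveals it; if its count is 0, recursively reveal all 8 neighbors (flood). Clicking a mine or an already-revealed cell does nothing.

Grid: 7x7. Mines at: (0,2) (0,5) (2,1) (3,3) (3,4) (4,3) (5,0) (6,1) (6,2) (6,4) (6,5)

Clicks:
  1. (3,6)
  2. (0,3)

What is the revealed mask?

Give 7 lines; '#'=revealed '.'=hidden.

Click 1 (3,6) count=0: revealed 10 new [(1,5) (1,6) (2,5) (2,6) (3,5) (3,6) (4,5) (4,6) (5,5) (5,6)] -> total=10
Click 2 (0,3) count=1: revealed 1 new [(0,3)] -> total=11

Answer: ...#...
.....##
.....##
.....##
.....##
.....##
.......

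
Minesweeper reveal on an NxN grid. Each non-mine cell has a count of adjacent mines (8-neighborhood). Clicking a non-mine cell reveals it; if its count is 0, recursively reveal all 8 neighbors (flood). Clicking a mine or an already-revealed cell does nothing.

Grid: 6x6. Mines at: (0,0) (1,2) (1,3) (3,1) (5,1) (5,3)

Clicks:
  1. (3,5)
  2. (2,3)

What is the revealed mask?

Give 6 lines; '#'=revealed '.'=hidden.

Click 1 (3,5) count=0: revealed 18 new [(0,4) (0,5) (1,4) (1,5) (2,2) (2,3) (2,4) (2,5) (3,2) (3,3) (3,4) (3,5) (4,2) (4,3) (4,4) (4,5) (5,4) (5,5)] -> total=18
Click 2 (2,3) count=2: revealed 0 new [(none)] -> total=18

Answer: ....##
....##
..####
..####
..####
....##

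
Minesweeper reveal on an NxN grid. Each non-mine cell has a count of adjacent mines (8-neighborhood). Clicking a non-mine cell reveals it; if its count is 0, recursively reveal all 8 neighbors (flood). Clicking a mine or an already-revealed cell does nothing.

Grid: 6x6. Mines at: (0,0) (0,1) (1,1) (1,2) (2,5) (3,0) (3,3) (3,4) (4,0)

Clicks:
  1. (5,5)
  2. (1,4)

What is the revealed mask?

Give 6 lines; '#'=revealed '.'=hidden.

Answer: ......
....#.
......
......
.#####
.#####

Derivation:
Click 1 (5,5) count=0: revealed 10 new [(4,1) (4,2) (4,3) (4,4) (4,5) (5,1) (5,2) (5,3) (5,4) (5,5)] -> total=10
Click 2 (1,4) count=1: revealed 1 new [(1,4)] -> total=11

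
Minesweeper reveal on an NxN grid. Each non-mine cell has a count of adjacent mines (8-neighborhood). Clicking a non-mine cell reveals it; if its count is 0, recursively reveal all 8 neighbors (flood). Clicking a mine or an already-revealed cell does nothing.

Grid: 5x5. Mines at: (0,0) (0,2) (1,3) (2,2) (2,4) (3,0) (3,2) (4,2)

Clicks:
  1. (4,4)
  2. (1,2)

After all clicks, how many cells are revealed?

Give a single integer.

Click 1 (4,4) count=0: revealed 4 new [(3,3) (3,4) (4,3) (4,4)] -> total=4
Click 2 (1,2) count=3: revealed 1 new [(1,2)] -> total=5

Answer: 5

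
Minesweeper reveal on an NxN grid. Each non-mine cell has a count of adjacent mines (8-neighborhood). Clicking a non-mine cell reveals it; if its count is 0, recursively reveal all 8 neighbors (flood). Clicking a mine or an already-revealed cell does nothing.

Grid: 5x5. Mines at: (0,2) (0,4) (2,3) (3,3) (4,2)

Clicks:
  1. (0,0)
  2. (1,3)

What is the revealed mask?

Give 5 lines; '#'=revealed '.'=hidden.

Answer: ##...
####.
###..
###..
##...

Derivation:
Click 1 (0,0) count=0: revealed 13 new [(0,0) (0,1) (1,0) (1,1) (1,2) (2,0) (2,1) (2,2) (3,0) (3,1) (3,2) (4,0) (4,1)] -> total=13
Click 2 (1,3) count=3: revealed 1 new [(1,3)] -> total=14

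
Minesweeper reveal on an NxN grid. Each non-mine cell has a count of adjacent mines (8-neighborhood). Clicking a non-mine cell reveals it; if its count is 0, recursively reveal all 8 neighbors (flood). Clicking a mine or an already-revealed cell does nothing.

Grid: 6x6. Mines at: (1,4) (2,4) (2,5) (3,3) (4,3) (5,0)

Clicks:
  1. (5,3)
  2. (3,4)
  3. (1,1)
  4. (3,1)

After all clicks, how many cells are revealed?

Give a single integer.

Click 1 (5,3) count=1: revealed 1 new [(5,3)] -> total=1
Click 2 (3,4) count=4: revealed 1 new [(3,4)] -> total=2
Click 3 (1,1) count=0: revealed 18 new [(0,0) (0,1) (0,2) (0,3) (1,0) (1,1) (1,2) (1,3) (2,0) (2,1) (2,2) (2,3) (3,0) (3,1) (3,2) (4,0) (4,1) (4,2)] -> total=20
Click 4 (3,1) count=0: revealed 0 new [(none)] -> total=20

Answer: 20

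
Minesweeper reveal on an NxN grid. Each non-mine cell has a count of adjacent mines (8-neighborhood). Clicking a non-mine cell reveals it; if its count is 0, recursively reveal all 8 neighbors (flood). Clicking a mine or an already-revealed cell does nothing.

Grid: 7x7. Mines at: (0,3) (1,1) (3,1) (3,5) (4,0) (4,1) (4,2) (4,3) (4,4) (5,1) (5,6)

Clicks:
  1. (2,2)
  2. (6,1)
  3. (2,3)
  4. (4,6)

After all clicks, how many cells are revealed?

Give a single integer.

Click 1 (2,2) count=2: revealed 1 new [(2,2)] -> total=1
Click 2 (6,1) count=1: revealed 1 new [(6,1)] -> total=2
Click 3 (2,3) count=0: revealed 8 new [(1,2) (1,3) (1,4) (2,3) (2,4) (3,2) (3,3) (3,4)] -> total=10
Click 4 (4,6) count=2: revealed 1 new [(4,6)] -> total=11

Answer: 11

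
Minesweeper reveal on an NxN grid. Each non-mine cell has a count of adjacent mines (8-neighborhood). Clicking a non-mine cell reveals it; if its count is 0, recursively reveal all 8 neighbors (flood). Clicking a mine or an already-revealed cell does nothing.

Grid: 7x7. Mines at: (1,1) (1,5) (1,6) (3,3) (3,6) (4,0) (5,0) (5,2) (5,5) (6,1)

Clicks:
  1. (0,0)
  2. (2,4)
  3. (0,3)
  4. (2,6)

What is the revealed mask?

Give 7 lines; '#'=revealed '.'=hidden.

Answer: #.###..
..###..
..###.#
.......
.......
.......
.......

Derivation:
Click 1 (0,0) count=1: revealed 1 new [(0,0)] -> total=1
Click 2 (2,4) count=2: revealed 1 new [(2,4)] -> total=2
Click 3 (0,3) count=0: revealed 8 new [(0,2) (0,3) (0,4) (1,2) (1,3) (1,4) (2,2) (2,3)] -> total=10
Click 4 (2,6) count=3: revealed 1 new [(2,6)] -> total=11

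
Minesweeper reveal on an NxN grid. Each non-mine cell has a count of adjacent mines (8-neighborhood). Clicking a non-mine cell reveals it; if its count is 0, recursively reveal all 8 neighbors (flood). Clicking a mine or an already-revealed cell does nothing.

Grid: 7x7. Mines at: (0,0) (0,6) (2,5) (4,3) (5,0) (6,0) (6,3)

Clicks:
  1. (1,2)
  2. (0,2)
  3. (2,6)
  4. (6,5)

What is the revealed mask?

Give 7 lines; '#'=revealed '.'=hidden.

Click 1 (1,2) count=0: revealed 24 new [(0,1) (0,2) (0,3) (0,4) (0,5) (1,0) (1,1) (1,2) (1,3) (1,4) (1,5) (2,0) (2,1) (2,2) (2,3) (2,4) (3,0) (3,1) (3,2) (3,3) (3,4) (4,0) (4,1) (4,2)] -> total=24
Click 2 (0,2) count=0: revealed 0 new [(none)] -> total=24
Click 3 (2,6) count=1: revealed 1 new [(2,6)] -> total=25
Click 4 (6,5) count=0: revealed 11 new [(3,5) (3,6) (4,4) (4,5) (4,6) (5,4) (5,5) (5,6) (6,4) (6,5) (6,6)] -> total=36

Answer: .#####.
######.
#####.#
#######
###.###
....###
....###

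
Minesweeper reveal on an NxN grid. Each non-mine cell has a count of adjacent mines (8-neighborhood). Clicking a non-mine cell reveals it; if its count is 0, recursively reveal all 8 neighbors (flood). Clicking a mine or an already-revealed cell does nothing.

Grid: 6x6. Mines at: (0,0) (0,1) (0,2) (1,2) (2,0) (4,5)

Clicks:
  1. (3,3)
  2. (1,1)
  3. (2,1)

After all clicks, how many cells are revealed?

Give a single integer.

Click 1 (3,3) count=0: revealed 27 new [(0,3) (0,4) (0,5) (1,3) (1,4) (1,5) (2,1) (2,2) (2,3) (2,4) (2,5) (3,0) (3,1) (3,2) (3,3) (3,4) (3,5) (4,0) (4,1) (4,2) (4,3) (4,4) (5,0) (5,1) (5,2) (5,3) (5,4)] -> total=27
Click 2 (1,1) count=5: revealed 1 new [(1,1)] -> total=28
Click 3 (2,1) count=2: revealed 0 new [(none)] -> total=28

Answer: 28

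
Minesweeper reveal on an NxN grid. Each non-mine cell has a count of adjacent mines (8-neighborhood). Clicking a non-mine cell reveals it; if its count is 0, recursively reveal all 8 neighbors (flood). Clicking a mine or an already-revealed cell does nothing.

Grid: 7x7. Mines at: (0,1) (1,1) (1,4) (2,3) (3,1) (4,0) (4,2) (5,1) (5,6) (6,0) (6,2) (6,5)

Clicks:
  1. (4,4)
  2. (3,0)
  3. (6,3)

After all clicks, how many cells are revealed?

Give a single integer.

Answer: 20

Derivation:
Click 1 (4,4) count=0: revealed 18 new [(0,5) (0,6) (1,5) (1,6) (2,4) (2,5) (2,6) (3,3) (3,4) (3,5) (3,6) (4,3) (4,4) (4,5) (4,6) (5,3) (5,4) (5,5)] -> total=18
Click 2 (3,0) count=2: revealed 1 new [(3,0)] -> total=19
Click 3 (6,3) count=1: revealed 1 new [(6,3)] -> total=20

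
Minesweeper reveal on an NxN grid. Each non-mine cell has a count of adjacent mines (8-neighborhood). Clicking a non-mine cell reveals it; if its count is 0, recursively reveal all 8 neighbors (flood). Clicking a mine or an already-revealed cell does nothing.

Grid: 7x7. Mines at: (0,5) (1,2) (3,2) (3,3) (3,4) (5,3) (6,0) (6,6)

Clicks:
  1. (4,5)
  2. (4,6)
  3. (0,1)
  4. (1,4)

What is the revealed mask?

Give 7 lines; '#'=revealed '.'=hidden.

Answer: .#.....
....###
.....##
.....##
.....##
.....##
.......

Derivation:
Click 1 (4,5) count=1: revealed 1 new [(4,5)] -> total=1
Click 2 (4,6) count=0: revealed 9 new [(1,5) (1,6) (2,5) (2,6) (3,5) (3,6) (4,6) (5,5) (5,6)] -> total=10
Click 3 (0,1) count=1: revealed 1 new [(0,1)] -> total=11
Click 4 (1,4) count=1: revealed 1 new [(1,4)] -> total=12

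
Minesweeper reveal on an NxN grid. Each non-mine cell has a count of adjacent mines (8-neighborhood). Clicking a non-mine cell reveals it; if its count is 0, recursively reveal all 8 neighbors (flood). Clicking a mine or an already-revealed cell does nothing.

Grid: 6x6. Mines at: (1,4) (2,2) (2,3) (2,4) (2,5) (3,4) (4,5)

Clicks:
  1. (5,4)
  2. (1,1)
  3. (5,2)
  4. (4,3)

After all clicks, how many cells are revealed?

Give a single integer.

Click 1 (5,4) count=1: revealed 1 new [(5,4)] -> total=1
Click 2 (1,1) count=1: revealed 1 new [(1,1)] -> total=2
Click 3 (5,2) count=0: revealed 22 new [(0,0) (0,1) (0,2) (0,3) (1,0) (1,2) (1,3) (2,0) (2,1) (3,0) (3,1) (3,2) (3,3) (4,0) (4,1) (4,2) (4,3) (4,4) (5,0) (5,1) (5,2) (5,3)] -> total=24
Click 4 (4,3) count=1: revealed 0 new [(none)] -> total=24

Answer: 24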